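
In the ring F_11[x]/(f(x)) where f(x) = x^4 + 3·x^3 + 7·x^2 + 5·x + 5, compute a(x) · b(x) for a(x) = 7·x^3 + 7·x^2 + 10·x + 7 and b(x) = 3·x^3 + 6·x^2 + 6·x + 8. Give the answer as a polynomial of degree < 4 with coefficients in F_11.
Multiply as integer polynomials: a · b = 21·x^6 + 63·x^5 + 114·x^4 + 179·x^3 + 158·x^2 + 122·x + 56. Reducing coefficients mod 11: a · b ≡ 10·x^6 + 8·x^5 + 4·x^4 + 3·x^3 + 4·x^2 + x + 1. Now divide by f(x) = x^4 + 3·x^3 + 7·x^2 + 5·x + 5 in F_11[x], eliminating the leading term at each step:
  leading term 10·x^6: subtract (10·x^2)·f(x) = 10·x^6 + 8·x^5 + 4·x^4 + 6·x^3 + 6·x^2, leaving 8·x^3 + 9·x^2 + x + 1 (coefficients mod 11)
The degree is now < 4, so this is the remainder. Hence a · b ≡ 8·x^3 + 9·x^2 + x + 1 in F_11[x]/(f).

Final answer: a · b ≡ 8·x^3 + 9·x^2 + x + 1 (mod f(x))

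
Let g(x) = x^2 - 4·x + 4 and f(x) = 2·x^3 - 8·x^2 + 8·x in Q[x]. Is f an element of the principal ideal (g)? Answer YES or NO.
In Q[x] the ideal (g) consists of all multiples of g, so f ∈ (g) iff g | f, i.e. iff the remainder of f on division by g is 0. Divide f by g (g is monic, so eliminate the leading term of the running remainder at each step):
  leading term 2·x^3: subtract (2·x)·g(x) = 2·x^3 - 8·x^2 + 8·x, leaving 0
The remainder is 0, so f(x) = g(x) · h(x) with h(x) = 2·x. Hence g | f, i.e. f ∈ (g).

Final answer: YES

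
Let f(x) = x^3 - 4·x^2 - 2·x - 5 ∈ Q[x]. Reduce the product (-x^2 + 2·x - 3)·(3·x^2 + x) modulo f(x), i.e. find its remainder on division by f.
a · b ≡ -41·x^2 - 32·x - 35 (mod f(x))

First multiply in Q[x] without reducing: a · b = -3·x^4 + 5·x^3 - 7·x^2 - 3·x. Now divide by f(x) = x^3 - 4·x^2 - 2·x - 5, eliminating the leading term at each step:
  leading term -3·x^4: subtract (-3·x)·f(x) = -3·x^4 + 12·x^3 + 6·x^2 + 15·x, leaving -7·x^3 - 13·x^2 - 18·x
  leading term -7·x^3: subtract (-7)·f(x) = -7·x^3 + 28·x^2 + 14·x + 35, leaving -41·x^2 - 32·x - 35
The degree is now < 3, so this is the remainder. Hence a · b ≡ -41·x^2 - 32·x - 35 in Q[x]/(f).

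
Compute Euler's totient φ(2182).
φ(2182) = 1090

φ is multiplicative, with φ(p^e) = p^e − p^(e−1). Factorise 2182 = 2 · 1091. Then
  φ(2182) = (2 − 1) · (1091 − 1) = 1 · 1090 = 1090.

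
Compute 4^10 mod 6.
Use repeated squaring. Binary(10) = 1010. Walk through the bits of the exponent 10 left-to-right: at each bit after the leading one, square the running value, then multiply by 4 if the bit is 1 (always reducing mod 6):
  bit 1 = 1 (leading): start with 4.
  bit 2 = 0: square 4^2 = 16 ≡ 4 (mod 6).
  bit 3 = 1: square 4^2 = 16 ≡ 4; bit is 1, so multiply 4·4 = 16 ≡ 4 (mod 6).
  bit 4 = 0: square 4^2 = 16 ≡ 4 (mod 6).
Final value: 4^10 ≡ 4 (mod 6).

Final answer: 4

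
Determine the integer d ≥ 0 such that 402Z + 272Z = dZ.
In the PID Z, (a, b) is generated by gcd(a, b). Compute gcd(402, 272) with the extended Euclidean algorithm, tracking rows (r, s, t) with s·402 + t·272 = r:
  row A: (402, 1, 0)   [1·402 + 0·272 = 402]
  row B: (272, 0, 1)   [0·402 + 1·272 = 272]
  402 = 1·272 + 130   → row C = row A − 1·row B = (130, 1, −1)   [check: 1·402 − 1·272 = 130]
  272 = 2·130 + 12   → row D = row B − 2·row C = (12, −2, 3)   [check: −2·402 + 3·272 = 12]
  130 = 10·12 + 10   → row E = row C − 10·row D = (10, 21, −31)   [check: 21·402 − 31·272 = 10]
  12 = 1·10 + 2   → row F = row D − 1·row E = (2, −23, 34)   [check: −23·402 + 34·272 = 2]
  10 = 5·2 + 0   → remainder 0, stop. gcd = 2 (last nonzero row F).
So gcd(402, 272) = 2, with Bézout identity −23·402 + 34·272 = 2. Containment (⊇): the Bézout identity exhibits 2 as an element of (402, 272), giving (2) ⊆ (402, 272). Containment (⊆): since 2 | 402 and 2 | 272 (402 = 2·201, 272 = 2·136), every Z-linear combination of 402 and 272 is divisible by 2, so (402, 272) ⊆ (2). Therefore (402, 272) = (2), d = 2.

Final answer: (402, 272) = (2); d = 2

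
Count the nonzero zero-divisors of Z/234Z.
In Z/234Z each nonzero element is either a unit (gcd with 234 is 1) or a zero-divisor (gcd > 1). The number of units is φ(234): factorise 234 = 2 · 3^2 · 13, so φ(234) = (2 − 1) · (3^2 − 3^1) · (13 − 1) = 1 · 6 · 12 = 72. The nonzero elements number 234 − 1 = 233. Hence the nonzero zero-divisors number 233 − 72 = 161.

Final answer: Z/234Z has 161 nonzero zero-divisors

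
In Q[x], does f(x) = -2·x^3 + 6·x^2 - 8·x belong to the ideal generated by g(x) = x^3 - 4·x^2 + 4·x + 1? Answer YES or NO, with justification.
In Q[x] the ideal (g) consists of all multiples of g, so f ∈ (g) iff g | f, i.e. iff the remainder of f on division by g is 0. Divide f by g (g is monic, so eliminate the leading term of the running remainder at each step):
  leading term -2·x^3: subtract (-2)·g(x) = -2·x^3 + 8·x^2 - 8·x - 2, leaving 2 - 2·x^2
The remainder r(x) = 2 - 2·x^2 ≠ 0 (and deg r < deg g), so g ∤ f, i.e. f ∉ (g).

Final answer: NO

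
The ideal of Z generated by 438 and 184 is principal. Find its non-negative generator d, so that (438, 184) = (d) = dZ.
(438, 184) = (2); d = 2

In the PID Z, (a, b) is generated by gcd(a, b). Compute gcd(438, 184) with the extended Euclidean algorithm, tracking rows (r, s, t) with s·438 + t·184 = r:
  row A: (438, 1, 0)   [1·438 + 0·184 = 438]
  row B: (184, 0, 1)   [0·438 + 1·184 = 184]
  438 = 2·184 + 70   → row C = row A − 2·row B = (70, 1, −2)   [check: 1·438 − 2·184 = 70]
  184 = 2·70 + 44   → row D = row B − 2·row C = (44, −2, 5)   [check: −2·438 + 5·184 = 44]
  70 = 1·44 + 26   → row E = row C − 1·row D = (26, 3, −7)   [check: 3·438 − 7·184 = 26]
  44 = 1·26 + 18   → row F = row D − 1·row E = (18, −5, 12)   [check: −5·438 + 12·184 = 18]
  26 = 1·18 + 8   → row G = row E − 1·row F = (8, 8, −19)   [check: 8·438 − 19·184 = 8]
  18 = 2·8 + 2   → row H = row F − 2·row G = (2, −21, 50)   [check: −21·438 + 50·184 = 2]
  8 = 4·2 + 0   → remainder 0, stop. gcd = 2 (last nonzero row H).
So gcd(438, 184) = 2, with Bézout identity −21·438 + 50·184 = 2. Containment (⊇): the Bézout identity exhibits 2 as an element of (438, 184), giving (2) ⊆ (438, 184). Containment (⊆): since 2 | 438 and 2 | 184 (438 = 2·219, 184 = 2·92), every Z-linear combination of 438 and 184 is divisible by 2, so (438, 184) ⊆ (2). Therefore (438, 184) = (2), d = 2.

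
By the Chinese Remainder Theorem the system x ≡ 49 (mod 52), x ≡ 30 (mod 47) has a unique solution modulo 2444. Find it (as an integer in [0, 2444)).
x ≡ 829 (mod 2444); the representative in [0, 2444) is 829

The moduli 52, 47 are pairwise coprime, so by the CRT there is a unique solution mod 52·47 = 2444.
Solve by successive substitution. Start with x ≡ 49 (mod 52).
  Combine with x ≡ 30 (mod 47): write x = 49 + 52·t and require 49 + 52·t ≡ 30 (mod 47), i.e. 52·t ≡ 30 − 49 ≡ 28 (mod 47). Since 52^(−1) ≡ 19 (mod 47) (52 ≡ 5 (mod 47)), t ≡ 19·28 ≡ 15 (mod 47). So x ≡ 49 + 52·15 = 829 (mod 2444).
Unique solution in [0, 2444): x = 829.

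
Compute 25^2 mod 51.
Use repeated squaring. Binary(2) = 10. Walk through the bits of the exponent 2 left-to-right: at each bit after the leading one, square the running value, then multiply by 25 if the bit is 1 (always reducing mod 51):
  bit 1 = 1 (leading): start with 25.
  bit 2 = 0: square 25^2 = 625 ≡ 13 (mod 51).
Final value: 25^2 ≡ 13 (mod 51).

Final answer: 13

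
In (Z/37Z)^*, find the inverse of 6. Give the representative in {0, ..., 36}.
Apply the extended Euclidean algorithm to (37, 6), tracking rows (r, s, t) with s·37 + t·6 = r. Each division r_prev = q·r_cur + r_new produces the new row as (previous row) − q·(current row):
  row A: (37, 1, 0)   [1·37 + 0·6 = 37]
  row B: (6, 0, 1)   [0·37 + 1·6 = 6]
  37 = 6·6 + 1   → row C = row A − 6·row B = (1, 1, −6)   [check: 1·37 − 6·6 = 1]
  6 = 6·1 + 0   → remainder 0, stop. gcd = 1 (last nonzero row C).
The gcd is 1, so 6 is invertible mod 37. The last nonzero row gives 1·37 − 6·6 = 1, so t = −6. So 6^(−1) ≡ −6 ≡ 31 (mod 37). Verify: 6 · 31 = 186 ≡ 1 (mod 37). ✓

Final answer: 6^(−1) ≡ 31 (mod 37)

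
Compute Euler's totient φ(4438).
φ(4438) = 1896

φ is multiplicative, with φ(p^e) = p^e − p^(e−1). Factorise 4438 = 2 · 7 · 317. Then
  φ(4438) = (2 − 1) · (7 − 1) · (317 − 1) = 1 · 6 · 316 = 1896.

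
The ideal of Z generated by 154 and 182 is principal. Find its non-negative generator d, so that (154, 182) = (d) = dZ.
(154, 182) = (14); d = 14

In the PID Z, (a, b) is generated by gcd(a, b). Compute gcd(182, 154) with the extended Euclidean algorithm, tracking rows (r, s, t) with s·182 + t·154 = r:
  row A: (182, 1, 0)   [1·182 + 0·154 = 182]
  row B: (154, 0, 1)   [0·182 + 1·154 = 154]
  182 = 1·154 + 28   → row C = row A − 1·row B = (28, 1, −1)   [check: 1·182 − 1·154 = 28]
  154 = 5·28 + 14   → row D = row B − 5·row C = (14, −5, 6)   [check: −5·182 + 6·154 = 14]
  28 = 2·14 + 0   → remainder 0, stop. gcd = 14 (last nonzero row D).
So gcd(154, 182) = 14, with Bézout identity −5·182 + 6·154 = 14. Containment (⊇): the Bézout identity exhibits 14 as an element of (154, 182), giving (14) ⊆ (154, 182). Containment (⊆): since 14 | 154 and 14 | 182 (154 = 14·11, 182 = 14·13), every Z-linear combination of 154 and 182 is divisible by 14, so (154, 182) ⊆ (14). Therefore (154, 182) = (14), d = 14.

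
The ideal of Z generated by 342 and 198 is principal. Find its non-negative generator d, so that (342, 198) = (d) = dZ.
(342, 198) = (18); d = 18

In the PID Z, (a, b) is generated by gcd(a, b). Compute gcd(342, 198) with the extended Euclidean algorithm, tracking rows (r, s, t) with s·342 + t·198 = r:
  row A: (342, 1, 0)   [1·342 + 0·198 = 342]
  row B: (198, 0, 1)   [0·342 + 1·198 = 198]
  342 = 1·198 + 144   → row C = row A − 1·row B = (144, 1, −1)   [check: 1·342 − 1·198 = 144]
  198 = 1·144 + 54   → row D = row B − 1·row C = (54, −1, 2)   [check: −1·342 + 2·198 = 54]
  144 = 2·54 + 36   → row E = row C − 2·row D = (36, 3, −5)   [check: 3·342 − 5·198 = 36]
  54 = 1·36 + 18   → row F = row D − 1·row E = (18, −4, 7)   [check: −4·342 + 7·198 = 18]
  36 = 2·18 + 0   → remainder 0, stop. gcd = 18 (last nonzero row F).
So gcd(342, 198) = 18, with Bézout identity −4·342 + 7·198 = 18. Containment (⊇): the Bézout identity exhibits 18 as an element of (342, 198), giving (18) ⊆ (342, 198). Containment (⊆): since 18 | 342 and 18 | 198 (342 = 18·19, 198 = 18·11), every Z-linear combination of 342 and 198 is divisible by 18, so (342, 198) ⊆ (18). Therefore (342, 198) = (18), d = 18.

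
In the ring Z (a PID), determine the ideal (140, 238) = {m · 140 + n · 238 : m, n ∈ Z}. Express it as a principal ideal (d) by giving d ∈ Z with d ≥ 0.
(140, 238) = (14); d = 14

In the PID Z, (a, b) is generated by gcd(a, b). Compute gcd(238, 140) with the extended Euclidean algorithm, tracking rows (r, s, t) with s·238 + t·140 = r:
  row A: (238, 1, 0)   [1·238 + 0·140 = 238]
  row B: (140, 0, 1)   [0·238 + 1·140 = 140]
  238 = 1·140 + 98   → row C = row A − 1·row B = (98, 1, −1)   [check: 1·238 − 1·140 = 98]
  140 = 1·98 + 42   → row D = row B − 1·row C = (42, −1, 2)   [check: −1·238 + 2·140 = 42]
  98 = 2·42 + 14   → row E = row C − 2·row D = (14, 3, −5)   [check: 3·238 − 5·140 = 14]
  42 = 3·14 + 0   → remainder 0, stop. gcd = 14 (last nonzero row E).
So gcd(140, 238) = 14, with Bézout identity 3·238 − 5·140 = 14. Containment (⊇): the Bézout identity exhibits 14 as an element of (140, 238), giving (14) ⊆ (140, 238). Containment (⊆): since 14 | 140 and 14 | 238 (140 = 14·10, 238 = 14·17), every Z-linear combination of 140 and 238 is divisible by 14, so (140, 238) ⊆ (14). Therefore (140, 238) = (14), d = 14.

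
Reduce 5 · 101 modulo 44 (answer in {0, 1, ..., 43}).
Reduce the factors first: 101 ≡ 13 (mod 44), so 5 · 101 ≡ 5 · 13 (mod 44). 5 · 13 = 65. Dividing by 44: 65 = 1·44 + 21. So (5 · 101) mod 44 = 21.

Final answer: 21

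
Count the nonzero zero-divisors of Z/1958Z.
Z/1958Z has 1077 nonzero zero-divisors

In Z/1958Z each nonzero element is either a unit (gcd with 1958 is 1) or a zero-divisor (gcd > 1). The number of units is φ(1958): factorise 1958 = 2 · 11 · 89, so φ(1958) = (2 − 1) · (11 − 1) · (89 − 1) = 1 · 10 · 88 = 880. The nonzero elements number 1958 − 1 = 1957. Hence the nonzero zero-divisors number 1957 − 880 = 1077.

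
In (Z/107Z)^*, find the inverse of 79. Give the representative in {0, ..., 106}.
Apply the extended Euclidean algorithm to (107, 79), tracking rows (r, s, t) with s·107 + t·79 = r. Each division r_prev = q·r_cur + r_new produces the new row as (previous row) − q·(current row):
  row A: (107, 1, 0)   [1·107 + 0·79 = 107]
  row B: (79, 0, 1)   [0·107 + 1·79 = 79]
  107 = 1·79 + 28   → row C = row A − 1·row B = (28, 1, −1)   [check: 1·107 − 1·79 = 28]
  79 = 2·28 + 23   → row D = row B − 2·row C = (23, −2, 3)   [check: −2·107 + 3·79 = 23]
  28 = 1·23 + 5   → row E = row C − 1·row D = (5, 3, −4)   [check: 3·107 − 4·79 = 5]
  23 = 4·5 + 3   → row F = row D − 4·row E = (3, −14, 19)   [check: −14·107 + 19·79 = 3]
  5 = 1·3 + 2   → row G = row E − 1·row F = (2, 17, −23)   [check: 17·107 − 23·79 = 2]
  3 = 1·2 + 1   → row H = row F − 1·row G = (1, −31, 42)   [check: −31·107 + 42·79 = 1]
  2 = 2·1 + 0   → remainder 0, stop. gcd = 1 (last nonzero row H).
The gcd is 1, so 79 is invertible mod 107. The last nonzero row gives −31·107 + 42·79 = 1, so t = 42. So 79^(−1) ≡ 42 (mod 107). Verify: 79 · 42 = 3318 ≡ 1 (mod 107). ✓

Final answer: 79^(−1) ≡ 42 (mod 107)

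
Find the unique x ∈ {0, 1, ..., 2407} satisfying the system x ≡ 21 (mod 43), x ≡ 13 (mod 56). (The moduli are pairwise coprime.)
The moduli 43, 56 are pairwise coprime, so by the CRT there is a unique solution mod 43·56 = 2408.
Solve by successive substitution. Start with x ≡ 21 (mod 43).
  Combine with x ≡ 13 (mod 56): write x = 21 + 43·t and require 21 + 43·t ≡ 13 (mod 56), i.e. 43·t ≡ 13 − 21 ≡ 48 (mod 56). Since 43^(−1) ≡ 43 (mod 56), t ≡ 43·48 ≡ 48 (mod 56). So x ≡ 21 + 43·48 = 2085 (mod 2408).
Unique solution in [0, 2408): x = 2085.

Final answer: x ≡ 2085 (mod 2408); the representative in [0, 2408) is 2085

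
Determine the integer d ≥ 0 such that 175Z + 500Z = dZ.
(175, 500) = (25); d = 25

In the PID Z, (a, b) is generated by gcd(a, b). Compute gcd(500, 175) with the extended Euclidean algorithm, tracking rows (r, s, t) with s·500 + t·175 = r:
  row A: (500, 1, 0)   [1·500 + 0·175 = 500]
  row B: (175, 0, 1)   [0·500 + 1·175 = 175]
  500 = 2·175 + 150   → row C = row A − 2·row B = (150, 1, −2)   [check: 1·500 − 2·175 = 150]
  175 = 1·150 + 25   → row D = row B − 1·row C = (25, −1, 3)   [check: −1·500 + 3·175 = 25]
  150 = 6·25 + 0   → remainder 0, stop. gcd = 25 (last nonzero row D).
So gcd(175, 500) = 25, with Bézout identity −1·500 + 3·175 = 25. Containment (⊇): the Bézout identity exhibits 25 as an element of (175, 500), giving (25) ⊆ (175, 500). Containment (⊆): since 25 | 175 and 25 | 500 (175 = 25·7, 500 = 25·20), every Z-linear combination of 175 and 500 is divisible by 25, so (175, 500) ⊆ (25). Therefore (175, 500) = (25), d = 25.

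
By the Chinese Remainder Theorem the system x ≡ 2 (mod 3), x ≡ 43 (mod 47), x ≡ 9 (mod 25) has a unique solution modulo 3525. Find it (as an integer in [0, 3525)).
x ≡ 2534 (mod 3525); the representative in [0, 3525) is 2534

The moduli 3, 47, 25 are pairwise coprime, so by the CRT there is a unique solution mod 3·47·25 = 3525.
Solve by successive substitution. Start with x ≡ 2 (mod 3).
  Combine with x ≡ 43 (mod 47): write x = 2 + 3·t and require 2 + 3·t ≡ 43 (mod 47), i.e. 3·t ≡ 43 − 2 ≡ 41 (mod 47). Since 3^(−1) ≡ 16 (mod 47), t ≡ 16·41 ≡ 45 (mod 47). So x ≡ 2 + 3·45 = 137 (mod 141).
  Combine with x ≡ 9 (mod 25): write x = 137 + 141·t and require 137 + 141·t ≡ 9 (mod 25), i.e. 141·t ≡ 9 − 137 ≡ 22 (mod 25). Since 141^(−1) ≡ 11 (mod 25) (141 ≡ 16 (mod 25)), t ≡ 11·22 ≡ 17 (mod 25). So x ≡ 137 + 141·17 = 2534 (mod 3525).
Unique solution in [0, 3525): x = 2534.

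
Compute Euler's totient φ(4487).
φ is multiplicative, with φ(p^e) = p^e − p^(e−1). Factorise 4487 = 7 · 641. Then
  φ(4487) = (7 − 1) · (641 − 1) = 6 · 640 = 3840.

Final answer: φ(4487) = 3840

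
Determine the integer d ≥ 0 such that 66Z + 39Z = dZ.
(66, 39) = (3); d = 3

In the PID Z, (a, b) is generated by gcd(a, b). Compute gcd(66, 39) with the extended Euclidean algorithm, tracking rows (r, s, t) with s·66 + t·39 = r:
  row A: (66, 1, 0)   [1·66 + 0·39 = 66]
  row B: (39, 0, 1)   [0·66 + 1·39 = 39]
  66 = 1·39 + 27   → row C = row A − 1·row B = (27, 1, −1)   [check: 1·66 − 1·39 = 27]
  39 = 1·27 + 12   → row D = row B − 1·row C = (12, −1, 2)   [check: −1·66 + 2·39 = 12]
  27 = 2·12 + 3   → row E = row C − 2·row D = (3, 3, −5)   [check: 3·66 − 5·39 = 3]
  12 = 4·3 + 0   → remainder 0, stop. gcd = 3 (last nonzero row E).
So gcd(66, 39) = 3, with Bézout identity 3·66 − 5·39 = 3. Containment (⊇): the Bézout identity exhibits 3 as an element of (66, 39), giving (3) ⊆ (66, 39). Containment (⊆): since 3 | 66 and 3 | 39 (66 = 3·22, 39 = 3·13), every Z-linear combination of 66 and 39 is divisible by 3, so (66, 39) ⊆ (3). Therefore (66, 39) = (3), d = 3.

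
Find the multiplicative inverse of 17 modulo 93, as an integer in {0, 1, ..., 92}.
17^(−1) ≡ 11 (mod 93)

Apply the extended Euclidean algorithm to (93, 17), tracking rows (r, s, t) with s·93 + t·17 = r. Each division r_prev = q·r_cur + r_new produces the new row as (previous row) − q·(current row):
  row A: (93, 1, 0)   [1·93 + 0·17 = 93]
  row B: (17, 0, 1)   [0·93 + 1·17 = 17]
  93 = 5·17 + 8   → row C = row A − 5·row B = (8, 1, −5)   [check: 1·93 − 5·17 = 8]
  17 = 2·8 + 1   → row D = row B − 2·row C = (1, −2, 11)   [check: −2·93 + 11·17 = 1]
  8 = 8·1 + 0   → remainder 0, stop. gcd = 1 (last nonzero row D).
The gcd is 1, so 17 is invertible mod 93. The last nonzero row gives −2·93 + 11·17 = 1, so t = 11. So 17^(−1) ≡ 11 (mod 93). Verify: 17 · 11 = 187 ≡ 1 (mod 93). ✓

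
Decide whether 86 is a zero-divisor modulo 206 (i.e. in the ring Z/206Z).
YES

gcd(86, 206) = 2 > 1, so 86 is not a unit in Z/206Z. In Z/nZ every nonzero non-unit is a zero-divisor: explicitly, take b = 206/gcd = 103 ≠ 0 (mod 206); then 86·103 = 8858 = 43·206, i.e. 86·103 ≡ 0 (mod 206). So 86 is a zero-divisor.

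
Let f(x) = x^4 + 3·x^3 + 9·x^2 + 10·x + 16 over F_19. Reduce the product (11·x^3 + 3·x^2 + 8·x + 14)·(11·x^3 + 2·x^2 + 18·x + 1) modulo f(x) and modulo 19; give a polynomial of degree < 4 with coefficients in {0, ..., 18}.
Multiply as integer polynomials: a · b = 121·x^6 + 55·x^5 + 292·x^4 + 235·x^3 + 175·x^2 + 260·x + 14. Reducing coefficients mod 19: a · b ≡ 7·x^6 + 17·x^5 + 7·x^4 + 7·x^3 + 4·x^2 + 13·x + 14. Now divide by f(x) = x^4 + 3·x^3 + 9·x^2 + 10·x + 16 in F_19[x], eliminating the leading term at each step:
  leading term 7·x^6: subtract (7·x^2)·f(x) = 7·x^6 + 2·x^5 + 6·x^4 + 13·x^3 + 17·x^2, leaving 15·x^5 + x^4 + 13·x^3 + 6·x^2 + 13·x + 14 (coefficients mod 19)
  leading term 15·x^5: subtract (15·x)·f(x) = 15·x^5 + 7·x^4 + 2·x^3 + 17·x^2 + 12·x, leaving 13·x^4 + 11·x^3 + 8·x^2 + x + 14 (coefficients mod 19)
  leading term 13·x^4: subtract (13)·f(x) = 13·x^4 + x^3 + 3·x^2 + 16·x + 18, leaving 10·x^3 + 5·x^2 + 4·x + 15 (coefficients mod 19)
The degree is now < 4, so this is the remainder. Hence a · b ≡ 10·x^3 + 5·x^2 + 4·x + 15 in F_19[x]/(f).

Final answer: a · b ≡ 10·x^3 + 5·x^2 + 4·x + 15 (mod f(x))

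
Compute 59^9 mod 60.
Use repeated squaring. Binary(9) = 1001. Walk through the bits of the exponent 9 left-to-right: at each bit after the leading one, square the running value, then multiply by 59 if the bit is 1 (always reducing mod 60):
  bit 1 = 1 (leading): start with 59.
  bit 2 = 0: square 59^2 = 3481 ≡ 1 (mod 60).
  bit 3 = 0: square 1^2 = 1 (mod 60).
  bit 4 = 1: square 1^2 = 1; bit is 1, so multiply 1·59 = 59 (mod 60).
Final value: 59^9 ≡ 59 (mod 60).

Final answer: 59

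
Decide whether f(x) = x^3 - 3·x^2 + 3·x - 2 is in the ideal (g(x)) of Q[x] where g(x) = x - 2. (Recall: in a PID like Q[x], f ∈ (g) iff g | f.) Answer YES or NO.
In Q[x] the ideal (g) consists of all multiples of g, so f ∈ (g) iff g | f, i.e. iff the remainder of f on division by g is 0. Divide f by g (g is monic, so eliminate the leading term of the running remainder at each step):
  leading term x^3: subtract (x^2)·g(x) = x^3 - 2·x^2, leaving -x^2 + 3·x - 2
  leading term -x^2: subtract (-x)·g(x) = -x^2 + 2·x, leaving x - 2
  leading term x: subtract (1)·g(x) = x - 2, leaving 0
The remainder is 0, so f(x) = g(x) · h(x) with h(x) = x^2 - x + 1. Hence g | f, i.e. f ∈ (g).

Final answer: YES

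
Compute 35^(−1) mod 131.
35^(−1) ≡ 15 (mod 131)

Apply the extended Euclidean algorithm to (131, 35), tracking rows (r, s, t) with s·131 + t·35 = r. Each division r_prev = q·r_cur + r_new produces the new row as (previous row) − q·(current row):
  row A: (131, 1, 0)   [1·131 + 0·35 = 131]
  row B: (35, 0, 1)   [0·131 + 1·35 = 35]
  131 = 3·35 + 26   → row C = row A − 3·row B = (26, 1, −3)   [check: 1·131 − 3·35 = 26]
  35 = 1·26 + 9   → row D = row B − 1·row C = (9, −1, 4)   [check: −1·131 + 4·35 = 9]
  26 = 2·9 + 8   → row E = row C − 2·row D = (8, 3, −11)   [check: 3·131 − 11·35 = 8]
  9 = 1·8 + 1   → row F = row D − 1·row E = (1, −4, 15)   [check: −4·131 + 15·35 = 1]
  8 = 8·1 + 0   → remainder 0, stop. gcd = 1 (last nonzero row F).
The gcd is 1, so 35 is invertible mod 131. The last nonzero row gives −4·131 + 15·35 = 1, so t = 15. So 35^(−1) ≡ 15 (mod 131). Verify: 35 · 15 = 525 ≡ 1 (mod 131). ✓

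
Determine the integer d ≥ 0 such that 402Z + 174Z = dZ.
(402, 174) = (6); d = 6

In the PID Z, (a, b) is generated by gcd(a, b). Compute gcd(402, 174) with the extended Euclidean algorithm, tracking rows (r, s, t) with s·402 + t·174 = r:
  row A: (402, 1, 0)   [1·402 + 0·174 = 402]
  row B: (174, 0, 1)   [0·402 + 1·174 = 174]
  402 = 2·174 + 54   → row C = row A − 2·row B = (54, 1, −2)   [check: 1·402 − 2·174 = 54]
  174 = 3·54 + 12   → row D = row B − 3·row C = (12, −3, 7)   [check: −3·402 + 7·174 = 12]
  54 = 4·12 + 6   → row E = row C − 4·row D = (6, 13, −30)   [check: 13·402 − 30·174 = 6]
  12 = 2·6 + 0   → remainder 0, stop. gcd = 6 (last nonzero row E).
So gcd(402, 174) = 6, with Bézout identity 13·402 − 30·174 = 6. Containment (⊇): the Bézout identity exhibits 6 as an element of (402, 174), giving (6) ⊆ (402, 174). Containment (⊆): since 6 | 402 and 6 | 174 (402 = 6·67, 174 = 6·29), every Z-linear combination of 402 and 174 is divisible by 6, so (402, 174) ⊆ (6). Therefore (402, 174) = (6), d = 6.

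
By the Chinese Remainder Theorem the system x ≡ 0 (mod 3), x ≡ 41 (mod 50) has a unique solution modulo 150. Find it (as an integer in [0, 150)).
The moduli 3, 50 are pairwise coprime, so by the CRT there is a unique solution mod 3·50 = 150.
Solve by successive substitution. Start with x ≡ 0 (mod 3).
  Combine with x ≡ 41 (mod 50): write x = 3·t and require 3·t ≡ 41 (mod 50). Since 3^(−1) ≡ 17 (mod 50), t ≡ 17·41 ≡ 47 (mod 50). So x ≡ 3·47 = 141 (mod 150).
Unique solution in [0, 150): x = 141.

Final answer: x ≡ 141 (mod 150); the representative in [0, 150) is 141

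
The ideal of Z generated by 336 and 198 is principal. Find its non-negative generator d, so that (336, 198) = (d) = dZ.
In the PID Z, (a, b) is generated by gcd(a, b). Compute gcd(336, 198) with the extended Euclidean algorithm, tracking rows (r, s, t) with s·336 + t·198 = r:
  row A: (336, 1, 0)   [1·336 + 0·198 = 336]
  row B: (198, 0, 1)   [0·336 + 1·198 = 198]
  336 = 1·198 + 138   → row C = row A − 1·row B = (138, 1, −1)   [check: 1·336 − 1·198 = 138]
  198 = 1·138 + 60   → row D = row B − 1·row C = (60, −1, 2)   [check: −1·336 + 2·198 = 60]
  138 = 2·60 + 18   → row E = row C − 2·row D = (18, 3, −5)   [check: 3·336 − 5·198 = 18]
  60 = 3·18 + 6   → row F = row D − 3·row E = (6, −10, 17)   [check: −10·336 + 17·198 = 6]
  18 = 3·6 + 0   → remainder 0, stop. gcd = 6 (last nonzero row F).
So gcd(336, 198) = 6, with Bézout identity −10·336 + 17·198 = 6. Containment (⊇): the Bézout identity exhibits 6 as an element of (336, 198), giving (6) ⊆ (336, 198). Containment (⊆): since 6 | 336 and 6 | 198 (336 = 6·56, 198 = 6·33), every Z-linear combination of 336 and 198 is divisible by 6, so (336, 198) ⊆ (6). Therefore (336, 198) = (6), d = 6.

Final answer: (336, 198) = (6); d = 6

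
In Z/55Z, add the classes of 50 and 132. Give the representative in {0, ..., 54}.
17

Reduce the summands first: 132 ≡ 22 (mod 55), so 50 + 132 ≡ 50 + 22 (mod 55). 50 + 22 = 72; 72 = 1·55 + 17, so (50 + 132) mod 55 = 17.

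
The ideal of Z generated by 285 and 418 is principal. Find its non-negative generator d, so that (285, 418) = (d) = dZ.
In the PID Z, (a, b) is generated by gcd(a, b). Compute gcd(418, 285) with the extended Euclidean algorithm, tracking rows (r, s, t) with s·418 + t·285 = r:
  row A: (418, 1, 0)   [1·418 + 0·285 = 418]
  row B: (285, 0, 1)   [0·418 + 1·285 = 285]
  418 = 1·285 + 133   → row C = row A − 1·row B = (133, 1, −1)   [check: 1·418 − 1·285 = 133]
  285 = 2·133 + 19   → row D = row B − 2·row C = (19, −2, 3)   [check: −2·418 + 3·285 = 19]
  133 = 7·19 + 0   → remainder 0, stop. gcd = 19 (last nonzero row D).
So gcd(285, 418) = 19, with Bézout identity −2·418 + 3·285 = 19. Containment (⊇): the Bézout identity exhibits 19 as an element of (285, 418), giving (19) ⊆ (285, 418). Containment (⊆): since 19 | 285 and 19 | 418 (285 = 19·15, 418 = 19·22), every Z-linear combination of 285 and 418 is divisible by 19, so (285, 418) ⊆ (19). Therefore (285, 418) = (19), d = 19.

Final answer: (285, 418) = (19); d = 19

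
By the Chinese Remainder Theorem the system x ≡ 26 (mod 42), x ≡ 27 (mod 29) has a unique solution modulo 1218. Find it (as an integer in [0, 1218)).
x ≡ 404 (mod 1218); the representative in [0, 1218) is 404

The moduli 42, 29 are pairwise coprime, so by the CRT there is a unique solution mod 42·29 = 1218.
Solve by successive substitution. Start with x ≡ 26 (mod 42).
  Combine with x ≡ 27 (mod 29): write x = 26 + 42·t and require 26 + 42·t ≡ 27 (mod 29), i.e. 42·t ≡ 27 − 26 ≡ 1 (mod 29). Since 42^(−1) ≡ 9 (mod 29) (42 ≡ 13 (mod 29)), t ≡ 9·1 ≡ 9 (mod 29). So x ≡ 26 + 42·9 = 404 (mod 1218).
Unique solution in [0, 1218): x = 404.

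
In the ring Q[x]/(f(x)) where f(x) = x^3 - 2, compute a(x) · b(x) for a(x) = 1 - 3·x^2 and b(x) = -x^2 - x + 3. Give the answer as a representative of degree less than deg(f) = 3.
First multiply in Q[x] without reducing: a · b = 3·x^4 + 3·x^3 - 10·x^2 - x + 3. Now divide by f(x) = x^3 - 2, eliminating the leading term at each step:
  leading term 3·x^4: subtract (3·x)·f(x) = 3·x^4 - 6·x, leaving 3·x^3 - 10·x^2 + 5·x + 3
  leading term 3·x^3: subtract (3)·f(x) = 3·x^3 - 6, leaving -10·x^2 + 5·x + 9
The degree is now < 3, so this is the remainder. Hence a · b ≡ -10·x^2 + 5·x + 9 in Q[x]/(f).

Final answer: a · b ≡ -10·x^2 + 5·x + 9 (mod f(x))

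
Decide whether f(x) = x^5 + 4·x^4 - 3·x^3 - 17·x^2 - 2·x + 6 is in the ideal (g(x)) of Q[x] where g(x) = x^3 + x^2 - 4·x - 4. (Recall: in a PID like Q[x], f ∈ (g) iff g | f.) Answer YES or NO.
NO

In Q[x] the ideal (g) consists of all multiples of g, so f ∈ (g) iff g | f, i.e. iff the remainder of f on division by g is 0. Divide f by g (g is monic, so eliminate the leading term of the running remainder at each step):
  leading term x^5: subtract (x^2)·g(x) = x^5 + x^4 - 4·x^3 - 4·x^2, leaving 3·x^4 + x^3 - 13·x^2 - 2·x + 6
  leading term 3·x^4: subtract (3·x)·g(x) = 3·x^4 + 3·x^3 - 12·x^2 - 12·x, leaving -2·x^3 - x^2 + 10·x + 6
  leading term -2·x^3: subtract (-2)·g(x) = -2·x^3 - 2·x^2 + 8·x + 8, leaving x^2 + 2·x - 2
The remainder r(x) = x^2 + 2·x - 2 ≠ 0 (and deg r < deg g), so g ∤ f, i.e. f ∉ (g).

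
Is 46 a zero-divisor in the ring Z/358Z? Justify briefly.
gcd(46, 358) = 2 > 1, so 46 is not a unit in Z/358Z. In Z/nZ every nonzero non-unit is a zero-divisor: explicitly, take b = 358/gcd = 179 ≠ 0 (mod 358); then 46·179 = 8234 = 23·358, i.e. 46·179 ≡ 0 (mod 358). So 46 is a zero-divisor.

Final answer: YES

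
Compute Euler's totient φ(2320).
φ is multiplicative, with φ(p^e) = p^e − p^(e−1). Factorise 2320 = 2^4 · 5 · 29. Then
  φ(2320) = (2^4 − 2^3) · (5 − 1) · (29 − 1) = 8 · 4 · 28 = 896.

Final answer: φ(2320) = 896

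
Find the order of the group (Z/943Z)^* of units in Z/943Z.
(Z/943Z)^* consists of the classes a with gcd(a, 943) = 1, so its order is φ(943). φ is multiplicative, with φ(p^e) = p^e − p^(e−1). Factorise 943 = 23 · 41. Then
  φ(943) = (23 − 1) · (41 − 1) = 22 · 40 = 880.
Thus |(Z/943Z)^*| = 880.

Final answer: |(Z/943Z)^*| = 880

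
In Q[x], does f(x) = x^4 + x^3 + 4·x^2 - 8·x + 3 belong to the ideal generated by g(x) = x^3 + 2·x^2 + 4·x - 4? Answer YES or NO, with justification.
NO

In Q[x] the ideal (g) consists of all multiples of g, so f ∈ (g) iff g | f, i.e. iff the remainder of f on division by g is 0. Divide f by g (g is monic, so eliminate the leading term of the running remainder at each step):
  leading term x^4: subtract (x)·g(x) = x^4 + 2·x^3 + 4·x^2 - 4·x, leaving -x^3 - 4·x + 3
  leading term -x^3: subtract (-1)·g(x) = -x^3 - 2·x^2 - 4·x + 4, leaving 2·x^2 - 1
The remainder r(x) = 2·x^2 - 1 ≠ 0 (and deg r < deg g), so g ∤ f, i.e. f ∉ (g).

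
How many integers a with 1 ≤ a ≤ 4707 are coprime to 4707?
3132

The number of a ∈ {1, ..., 4707} with gcd(a, 4707) = 1 is by definition Euler's totient φ(4707). φ is multiplicative, with φ(p^e) = p^e − p^(e−1). Factorise 4707 = 3^2 · 523. Then
  φ(4707) = (3^2 − 3^1) · (523 − 1) = 6 · 522 = 3132.
So there are 3132 such integers.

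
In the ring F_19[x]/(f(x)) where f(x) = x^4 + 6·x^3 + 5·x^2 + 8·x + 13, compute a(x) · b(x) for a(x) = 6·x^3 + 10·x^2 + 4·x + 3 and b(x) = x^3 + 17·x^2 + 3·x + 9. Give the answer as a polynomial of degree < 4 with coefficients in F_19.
Multiply as integer polynomials: a · b = 6·x^6 + 112·x^5 + 192·x^4 + 155·x^3 + 153·x^2 + 45·x + 27. Reducing coefficients mod 19: a · b ≡ 6·x^6 + 17·x^5 + 2·x^4 + 3·x^3 + x^2 + 7·x + 8. Now divide by f(x) = x^4 + 6·x^3 + 5·x^2 + 8·x + 13 in F_19[x], eliminating the leading term at each step:
  leading term 6·x^6: subtract (6·x^2)·f(x) = 6·x^6 + 17·x^5 + 11·x^4 + 10·x^3 + 2·x^2, leaving 10·x^4 + 12·x^3 + 18·x^2 + 7·x + 8 (coefficients mod 19)
  leading term 10·x^4: subtract (10)·f(x) = 10·x^4 + 3·x^3 + 12·x^2 + 4·x + 16, leaving 9·x^3 + 6·x^2 + 3·x + 11 (coefficients mod 19)
The degree is now < 4, so this is the remainder. Hence a · b ≡ 9·x^3 + 6·x^2 + 3·x + 11 in F_19[x]/(f).

Final answer: a · b ≡ 9·x^3 + 6·x^2 + 3·x + 11 (mod f(x))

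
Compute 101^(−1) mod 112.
101^(−1) ≡ 61 (mod 112)

Apply the extended Euclidean algorithm to (112, 101), tracking rows (r, s, t) with s·112 + t·101 = r. Each division r_prev = q·r_cur + r_new produces the new row as (previous row) − q·(current row):
  row A: (112, 1, 0)   [1·112 + 0·101 = 112]
  row B: (101, 0, 1)   [0·112 + 1·101 = 101]
  112 = 1·101 + 11   → row C = row A − 1·row B = (11, 1, −1)   [check: 1·112 − 1·101 = 11]
  101 = 9·11 + 2   → row D = row B − 9·row C = (2, −9, 10)   [check: −9·112 + 10·101 = 2]
  11 = 5·2 + 1   → row E = row C − 5·row D = (1, 46, −51)   [check: 46·112 − 51·101 = 1]
  2 = 2·1 + 0   → remainder 0, stop. gcd = 1 (last nonzero row E).
The gcd is 1, so 101 is invertible mod 112. The last nonzero row gives 46·112 − 51·101 = 1, so t = −51. So 101^(−1) ≡ −51 ≡ 61 (mod 112). Verify: 101 · 61 = 6161 ≡ 1 (mod 112). ✓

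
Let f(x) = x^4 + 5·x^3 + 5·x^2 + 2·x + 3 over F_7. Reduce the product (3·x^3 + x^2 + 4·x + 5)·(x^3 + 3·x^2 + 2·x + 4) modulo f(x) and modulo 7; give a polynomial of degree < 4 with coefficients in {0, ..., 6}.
Multiply as integer polynomials: a · b = 3·x^6 + 10·x^5 + 13·x^4 + 31·x^3 + 27·x^2 + 26·x + 20. Reducing coefficients mod 7: a · b ≡ 3·x^6 + 3·x^5 + 6·x^4 + 3·x^3 + 6·x^2 + 5·x + 6. Now divide by f(x) = x^4 + 5·x^3 + 5·x^2 + 2·x + 3 in F_7[x], eliminating the leading term at each step:
  leading term 3·x^6: subtract (3·x^2)·f(x) = 3·x^6 + x^5 + x^4 + 6·x^3 + 2·x^2, leaving 2·x^5 + 5·x^4 + 4·x^3 + 4·x^2 + 5·x + 6 (coefficients mod 7)
  leading term 2·x^5: subtract (2·x)·f(x) = 2·x^5 + 3·x^4 + 3·x^3 + 4·x^2 + 6·x, leaving 2·x^4 + x^3 + 6·x + 6 (coefficients mod 7)
  leading term 2·x^4: subtract (2)·f(x) = 2·x^4 + 3·x^3 + 3·x^2 + 4·x + 6, leaving 5·x^3 + 4·x^2 + 2·x (coefficients mod 7)
The degree is now < 4, so this is the remainder. Hence a · b ≡ 5·x^3 + 4·x^2 + 2·x in F_7[x]/(f).

Final answer: a · b ≡ 5·x^3 + 4·x^2 + 2·x (mod f(x))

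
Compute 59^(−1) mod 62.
59^(−1) ≡ 41 (mod 62)

Apply the extended Euclidean algorithm to (62, 59), tracking rows (r, s, t) with s·62 + t·59 = r. Each division r_prev = q·r_cur + r_new produces the new row as (previous row) − q·(current row):
  row A: (62, 1, 0)   [1·62 + 0·59 = 62]
  row B: (59, 0, 1)   [0·62 + 1·59 = 59]
  62 = 1·59 + 3   → row C = row A − 1·row B = (3, 1, −1)   [check: 1·62 − 1·59 = 3]
  59 = 19·3 + 2   → row D = row B − 19·row C = (2, −19, 20)   [check: −19·62 + 20·59 = 2]
  3 = 1·2 + 1   → row E = row C − 1·row D = (1, 20, −21)   [check: 20·62 − 21·59 = 1]
  2 = 2·1 + 0   → remainder 0, stop. gcd = 1 (last nonzero row E).
The gcd is 1, so 59 is invertible mod 62. The last nonzero row gives 20·62 − 21·59 = 1, so t = −21. So 59^(−1) ≡ −21 ≡ 41 (mod 62). Verify: 59 · 41 = 2419 ≡ 1 (mod 62). ✓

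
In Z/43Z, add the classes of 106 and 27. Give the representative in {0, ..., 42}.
4

Reduce the summands first: 106 ≡ 20 (mod 43), so 106 + 27 ≡ 20 + 27 (mod 43). 20 + 27 = 47; 47 = 1·43 + 4, so (106 + 27) mod 43 = 4.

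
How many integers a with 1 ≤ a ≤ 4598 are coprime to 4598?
The number of a ∈ {1, ..., 4598} with gcd(a, 4598) = 1 is by definition Euler's totient φ(4598). φ is multiplicative, with φ(p^e) = p^e − p^(e−1). Factorise 4598 = 2 · 11^2 · 19. Then
  φ(4598) = (2 − 1) · (11^2 − 11^1) · (19 − 1) = 1 · 110 · 18 = 1980.
So there are 1980 such integers.

Final answer: 1980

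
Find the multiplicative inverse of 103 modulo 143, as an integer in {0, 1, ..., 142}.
Apply the extended Euclidean algorithm to (143, 103), tracking rows (r, s, t) with s·143 + t·103 = r. Each division r_prev = q·r_cur + r_new produces the new row as (previous row) − q·(current row):
  row A: (143, 1, 0)   [1·143 + 0·103 = 143]
  row B: (103, 0, 1)   [0·143 + 1·103 = 103]
  143 = 1·103 + 40   → row C = row A − 1·row B = (40, 1, −1)   [check: 1·143 − 1·103 = 40]
  103 = 2·40 + 23   → row D = row B − 2·row C = (23, −2, 3)   [check: −2·143 + 3·103 = 23]
  40 = 1·23 + 17   → row E = row C − 1·row D = (17, 3, −4)   [check: 3·143 − 4·103 = 17]
  23 = 1·17 + 6   → row F = row D − 1·row E = (6, −5, 7)   [check: −5·143 + 7·103 = 6]
  17 = 2·6 + 5   → row G = row E − 2·row F = (5, 13, −18)   [check: 13·143 − 18·103 = 5]
  6 = 1·5 + 1   → row H = row F − 1·row G = (1, −18, 25)   [check: −18·143 + 25·103 = 1]
  5 = 5·1 + 0   → remainder 0, stop. gcd = 1 (last nonzero row H).
The gcd is 1, so 103 is invertible mod 143. The last nonzero row gives −18·143 + 25·103 = 1, so t = 25. So 103^(−1) ≡ 25 (mod 143). Verify: 103 · 25 = 2575 ≡ 1 (mod 143). ✓

Final answer: 103^(−1) ≡ 25 (mod 143)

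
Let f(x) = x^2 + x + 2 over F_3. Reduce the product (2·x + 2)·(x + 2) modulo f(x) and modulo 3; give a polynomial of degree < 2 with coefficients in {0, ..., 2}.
a · b ≡ x (mod f(x))

Multiply as integer polynomials: a · b = 2·x^2 + 6·x + 4. Reducing coefficients mod 3: a · b ≡ 2·x^2 + 1. Now divide by f(x) = x^2 + x + 2 in F_3[x], eliminating the leading term at each step:
  leading term 2·x^2: subtract (2)·f(x) = 2·x^2 + 2·x + 1, leaving x (coefficients mod 3)
The degree is now < 2, so this is the remainder. Hence a · b ≡ x in F_3[x]/(f).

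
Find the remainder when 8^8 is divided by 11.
Use repeated squaring. Binary(8) = 1000. Walk through the bits of the exponent 8 left-to-right: at each bit after the leading one, square the running value, then multiply by 8 if the bit is 1 (always reducing mod 11):
  bit 1 = 1 (leading): start with 8.
  bit 2 = 0: square 8^2 = 64 ≡ 9 (mod 11).
  bit 3 = 0: square 9^2 = 81 ≡ 4 (mod 11).
  bit 4 = 0: square 4^2 = 16 ≡ 5 (mod 11).
Final value: 8^8 ≡ 5 (mod 11).

Final answer: 5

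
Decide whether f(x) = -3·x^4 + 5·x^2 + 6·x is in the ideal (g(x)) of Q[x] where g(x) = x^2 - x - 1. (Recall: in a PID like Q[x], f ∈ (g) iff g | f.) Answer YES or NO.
NO

In Q[x] the ideal (g) consists of all multiples of g, so f ∈ (g) iff g | f, i.e. iff the remainder of f on division by g is 0. Divide f by g (g is monic, so eliminate the leading term of the running remainder at each step):
  leading term -3·x^4: subtract (-3·x^2)·g(x) = -3·x^4 + 3·x^3 + 3·x^2, leaving -3·x^3 + 2·x^2 + 6·x
  leading term -3·x^3: subtract (-3·x)·g(x) = -3·x^3 + 3·x^2 + 3·x, leaving -x^2 + 3·x
  leading term -x^2: subtract (-1)·g(x) = -x^2 + x + 1, leaving 2·x - 1
The remainder r(x) = 2·x - 1 ≠ 0 (and deg r < deg g), so g ∤ f, i.e. f ∉ (g).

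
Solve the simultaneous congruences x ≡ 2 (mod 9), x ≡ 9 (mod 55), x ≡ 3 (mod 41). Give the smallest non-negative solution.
x ≡ 8039 (mod 20295); the representative in [0, 20295) is 8039

The moduli 9, 55, 41 are pairwise coprime, so by the CRT there is a unique solution mod 9·55·41 = 20295.
Solve by successive substitution. Start with x ≡ 2 (mod 9).
  Combine with x ≡ 9 (mod 55): write x = 2 + 9·t and require 2 + 9·t ≡ 9 (mod 55), i.e. 9·t ≡ 9 − 2 ≡ 7 (mod 55). Since 9^(−1) ≡ 49 (mod 55), t ≡ 49·7 ≡ 13 (mod 55). So x ≡ 2 + 9·13 = 119 (mod 495).
  Combine with x ≡ 3 (mod 41): write x = 119 + 495·t and require 119 + 495·t ≡ 3 (mod 41), i.e. 495·t ≡ 3 − 119 ≡ 7 (mod 41). Since 495^(−1) ≡ 14 (mod 41) (495 ≡ 3 (mod 41)), t ≡ 14·7 ≡ 16 (mod 41). So x ≡ 119 + 495·16 = 8039 (mod 20295).
Unique solution in [0, 20295): x = 8039.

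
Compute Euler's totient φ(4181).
φ is multiplicative, with φ(p^e) = p^e − p^(e−1). Factorise 4181 = 37 · 113. Then
  φ(4181) = (37 − 1) · (113 − 1) = 36 · 112 = 4032.

Final answer: φ(4181) = 4032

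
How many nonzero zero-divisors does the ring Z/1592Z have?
In Z/1592Z each nonzero element is either a unit (gcd with 1592 is 1) or a zero-divisor (gcd > 1). The number of units is φ(1592): factorise 1592 = 2^3 · 199, so φ(1592) = (2^3 − 2^2) · (199 − 1) = 4 · 198 = 792. The nonzero elements number 1592 − 1 = 1591. Hence the nonzero zero-divisors number 1591 − 792 = 799.

Final answer: Z/1592Z has 799 nonzero zero-divisors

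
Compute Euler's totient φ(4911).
φ is multiplicative, with φ(p^e) = p^e − p^(e−1). Factorise 4911 = 3 · 1637. Then
  φ(4911) = (3 − 1) · (1637 − 1) = 2 · 1636 = 3272.

Final answer: φ(4911) = 3272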